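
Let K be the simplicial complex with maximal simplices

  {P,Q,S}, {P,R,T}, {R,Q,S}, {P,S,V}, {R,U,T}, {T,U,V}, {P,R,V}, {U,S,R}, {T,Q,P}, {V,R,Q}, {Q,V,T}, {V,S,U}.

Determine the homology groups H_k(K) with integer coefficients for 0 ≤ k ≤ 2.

H_0 = Z,  H_1 = Z/2Z,  H_2 = 0.

Fix the vertex order P < Q < R < S < T < U < V and write every simplex with vertices in increasing order. Then dim K = 2 and the simplices of K are:

  0-simplices (7): P, Q, R, S, T, U, V
  1-simplices (18): PQ, PR, PS, PT, PV, QR, QS, QT, QV, RS, RT, RU, RV, SU, SV, TU, TV, UV
  2-simplices (12): PQS, PQT, PRT, PRV, PSV, QRS, QRV, QTV, RSU, RTU, SUV, TUV

Hence C_0 ≅ Z^7, C_1 ≅ Z^18, C_2 ≅ Z^12.

The boundary map ∂_1: C_1 → C_0 maps an edge to its endpoints' difference, ∂[p,q] = q − p.
The resulting 7×18 matrix has rank 6, and its Smith normal form has invariant factors (1,1,1,1,1,1).

∂_2: C_2 → C_1 acts by ∂[p,q,r] = [q,r] − [p,r] + [p,q]. For instance
  ∂QTV = TV − QV + QT,
  ∂QRS = RS − QS + QR.
The 18×12 boundary matrix has rank 12 and Smith normal form diag(1,1,1,1,1,1,1,1,1,1,1,2).

Computing H_k = (kernel of ∂_k) / (image of ∂_{k+1}):

  H_0: rank C_0 − rank ∂_1 = 7 − 6 = 1, and the invariant factors of ∂_1 are all 1, so H_0 = Z.
  H_1: rank ker ∂_1 − rank ∂_2 = (18 − 6) − 12 = 0, and ∂_2 has invariant factor 2 > 1, so H_1 = Z/2Z.
  H_2: rank ker ∂_2 − rank ∂_3 = (12 − 12) − 0 = 0, and there is no ∂_3, so H_2 = 0.

As a check, the Euler characteristic is 7 − 18 + 12 = 1, which agrees with 1 − 0 + 0 = 1.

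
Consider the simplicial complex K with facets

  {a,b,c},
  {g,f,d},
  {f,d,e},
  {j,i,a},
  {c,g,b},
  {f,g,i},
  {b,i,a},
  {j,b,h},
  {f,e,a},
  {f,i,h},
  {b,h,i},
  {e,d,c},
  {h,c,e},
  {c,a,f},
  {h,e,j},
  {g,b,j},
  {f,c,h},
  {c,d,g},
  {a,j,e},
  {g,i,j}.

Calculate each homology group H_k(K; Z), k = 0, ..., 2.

H_0 ≅ Z,  H_1 ≅ Z ⊕ Z_2,  H_2 = 0.

Fix the vertex order a < b < c < d < e < f < g < h < i < j and write every simplex with vertices in increasing order. Then dim K = 2 and the simplices of K are:

  0-simplices (10): a, b, c, d, e, f, g, h, i, j
  1-simplices (30): ab, ac, ae, af, ai, aj, bc, bg, bh, bi, bj, cd, ce, cf, cg, ch, de, df, dg, ef, eh, ej, fg, fh, fi, gi, gj, hi, hj, ij
  2-simplices (20): abc, abi, acf, aef, aej, aij, bcg, bgj, bhi, bhj, cde, cdg, ceh, cfh, def, dfg, ehj, fgi, fhi, gij

so the chain groups are C_0 ≅ Z^10, C_1 ≅ Z^30, C_2 ≅ Z^20.

The boundary map ∂_1: C_1 → C_0 is given by ∂[p,q] = [q] − [p]. For instance
  ∂gj = j − g.
The 10×30 boundary matrix has rank 9 and Smith normal form diag(1,1,1,1,1,1,1,1,1).

∂_2: C_2 → C_1 maps a triangle to the signed sum of its edges. For instance
  ∂aef = ef − af + ae,
  ∂cde = de − ce + cd.
This gives a 30×20 integer matrix of rank 20; reducing to Smith normal form yields diagonal entries (1,1,1,1,1,1,1,1,1,1,1,1,1,1,1,1,1,1,1,2).

From H_k ≅ ker(∂_k) / im(∂_{k+1}) we obtain:

  H_0: rank C_0 − rank ∂_1 = 10 − 9 = 1, and the invariant factors of ∂_1 are all 1, so H_0 ≅ Z.
  H_1: rank ker ∂_1 − rank ∂_2 = (30 − 9) − 20 = 1, and ∂_2 has invariant factor 2 > 1, so H_1 ≅ Z ⊕ Z_2.
  H_2: rank ker ∂_2 − rank ∂_3 = (20 − 20) − 0 = 0, and there is no ∂_3, so H_2 ≅ 0.

As a check, the Euler characteristic is 10 − 30 + 20 = 0, which agrees with 1 − 1 + 0 = 0.
(K is a triangulation of the Klein bottle.)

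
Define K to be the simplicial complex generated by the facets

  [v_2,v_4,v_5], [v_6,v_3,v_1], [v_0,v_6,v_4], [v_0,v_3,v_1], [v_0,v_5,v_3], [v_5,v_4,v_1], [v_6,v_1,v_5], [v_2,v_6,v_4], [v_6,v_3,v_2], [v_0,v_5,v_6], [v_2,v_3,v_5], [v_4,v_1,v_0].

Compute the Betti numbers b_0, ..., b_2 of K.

Take the total order v_0 < v_1 < v_2 < v_3 < v_4 < v_5 < v_6 on the vertex set. Then K (dimension 2) consists of the simplices:

  0-simplices (7): [v_0], [v_1], [v_2], [v_3], [v_4], [v_5], [v_6]
  1-simplices (18): (18 of them)
  2-simplices (12): (12 of them)

so the chain groups are C_0 ≅ Z^7, C_1 ≅ Z^18, C_2 ≅ Z^12.

The boundary map ∂_1: C_1 → C_0 is given by ∂[p,q] = [q] − [p].
The 7×18 boundary matrix has rank 6 and Smith normal form diag(1,1,1,1,1,1).

The boundary map ∂_2: C_2 → C_1 sends each 2-simplex [p,q,r] to [q,r] − [p,r] + [p,q]. For instance
  ∂[v_0,v_5,v_6] = [v_5,v_6] − [v_0,v_6] + [v_0,v_5],
  ∂[v_2,v_4,v_5] = [v_4,v_5] − [v_2,v_5] + [v_2,v_4].
This gives a 18×12 integer matrix of rank 12; reducing to Smith normal form yields diagonal entries (1,1,1,1,1,1,1,1,1,1,1,2).

Reading off H_k = ker ∂_k / im ∂_{k+1}:

  H_0: rank C_0 − rank ∂_1 = 7 − 6 = 1, and the invariant factors of ∂_1 are all 1, so H_0 ≅ Z.
  H_1: rank ker ∂_1 − rank ∂_2 = (18 − 6) − 12 = 0, and ∂_2 has invariant factor 2 > 1, so H_1 ≅ Z_2.
  H_2: rank ker ∂_2 − rank ∂_3 = (12 − 12) − 0 = 0, and there is no ∂_3, so H_2 ≅ 0.

Hence the Betti numbers are b_0 = 1, b_1 = 0, b_2 = 0.

b_0 = 1, b_1 = 0, b_2 = 0.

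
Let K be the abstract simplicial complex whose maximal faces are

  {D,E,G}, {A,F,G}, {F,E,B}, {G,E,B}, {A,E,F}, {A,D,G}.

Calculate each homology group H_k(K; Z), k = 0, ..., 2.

H_0 = Z,  H_1 = Z,  H_2 = 0.

We work with the vertex ordering A < B < D < E < F < G. The simplices of K, each written with vertices in increasing order, are:

  0-simplices (6): A, B, D, E, F, G
  1-simplices (12): AD, AE, AF, AG, BE, BF, BG, DE, DG, EF, EG, FG
  2-simplices (6): ADG, AEF, AFG, BEF, BEG, DEG

giving chain groups C_0 ≅ Z^6, C_1 ≅ Z^12, C_2 ≅ Z^6.

The boundary map ∂_1: C_1 → C_0 sends each edge [p,q] (with p < q) to q − p. For instance
  ∂DG = G − D.
As a 6×12 matrix over Z this has rank 5, with invariant factors (1,1,1,1,1).

The boundary map ∂_2: C_2 → C_1 acts by ∂[p,q,r] = [q,r] − [p,r] + [p,q]. For instance
  ∂DEG = EG − DG + DE,
  ∂AFG = FG − AG + AF.
As a 12×6 matrix over Z this has rank 6, with invariant factors (1,1,1,1,1,1).

Computing H_k = (kernel of ∂_k) / (image of ∂_{k+1}):

  H_0: rank C_0 − rank ∂_1 = 6 − 5 = 1, and the invariant factors of ∂_1 are all 1, so H_0 ≅ Z.
  H_1: rank ker ∂_1 − rank ∂_2 = (12 − 5) − 6 = 1, and the invariant factors of ∂_2 are all 1, so H_1 ≅ Z.
  H_2: rank ker ∂_2 − rank ∂_3 = (6 − 6) − 0 = 0, and there is no ∂_3, so H_2 ≅ 0.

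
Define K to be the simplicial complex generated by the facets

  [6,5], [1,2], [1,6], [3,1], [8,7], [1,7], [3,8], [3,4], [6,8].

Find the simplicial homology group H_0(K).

H_0 = Z.

Fix the vertex order 1 < 2 < 3 < 4 < 5 < 6 < 7 < 8 and write every simplex with vertices in increasing order. Then dim K = 1 and the simplices of K are:

  0-simplices (8): [1], [2], [3], [4], [5], [6], [7], [8]
  1-simplices (9): [1,2], [1,3], [1,6], [1,7], [3,4], [3,8], [5,6], [6,8], [7,8]

Hence C_0 ≅ Z^8, C_1 ≅ Z^9.

Boundary ∂_1: C_1 → C_0 sends each edge [p,q] (with p < q) to q − p. For instance
  ∂[1,2] = [2] − [1].
This gives a 8×9 integer matrix of rank 7; reducing to Smith normal form yields diagonal entries (1,1,1,1,1,1,1).

Computing H_k = (kernel of ∂_k) / (image of ∂_{k+1}):

  H_0: rank C_0 − rank ∂_1 = 8 − 7 = 1, and the invariant factors of ∂_1 are all 1, so H_0 ≅ Z.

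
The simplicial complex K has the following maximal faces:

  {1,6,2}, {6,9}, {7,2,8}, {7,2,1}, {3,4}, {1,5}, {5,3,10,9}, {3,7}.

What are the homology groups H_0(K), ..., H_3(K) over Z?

Order the vertices as 1 < 2 < 3 < 4 < 5 < 6 < 7 < 8 < 9 < 10. Listing each simplex with vertices in this order, K has dimension 3 with simplices:

  0-simplices (10): [1], [2], [3], [4], [5], [6], [7], [8], [9], [10]
  1-simplices (17): [1,2], [1,5], [1,6], [1,7], [2,6], [2,7], [2,8], [3,4], [3,5], [3,7], [3,9], [3,10], [5,9], [5,10], [6,9], [7,8], [9,10]
  2-simplices (7): [1,2,6], [1,2,7], [2,7,8], [3,5,9], [3,5,10], [3,9,10], [5,9,10]
  3-simplices (1): [3,5,9,10]

giving chain groups C_0 ≅ Z^10, C_1 ≅ Z^17, C_2 ≅ Z^7, C_3 ≅ Z^1.

∂_1: C_1 → C_0 is given by ∂[p,q] = [q] − [p]. For instance
  ∂[2,6] = [6] − [2].
This gives a 10×17 integer matrix of rank 9; reducing to Smith normal form yields diagonal entries (1,1,1,1,1,1,1,1,1).

∂_2: C_2 → C_1 maps a triangle to the signed sum of its edges. For instance
  ∂[1,2,6] = [2,6] − [1,6] + [1,2],
  ∂[3,5,10] = [5,10] − [3,10] + [3,5].
The resulting 17×7 matrix has rank 6, and its Smith normal form has invariant factors (1,1,1,1,1,1).

∂_3: C_3 → C_2 sends each 3-simplex σ to the alternating sum Σ_i (−1)^i (σ with its i-th vertex removed). For instance
  ∂[3,5,9,10] = [5,9,10] − [3,9,10] + [3,5,10] − [3,5,9].
The resulting 7×1 matrix has rank 1, and its Smith normal form has invariant factors (1).

Reading off H_k = ker ∂_k / im ∂_{k+1}:

  H_0: rank C_0 − rank ∂_1 = 10 − 9 = 1, and the invariant factors of ∂_1 are all 1, so H_0 ≅ Z.
  H_1: rank ker ∂_1 − rank ∂_2 = (17 − 9) − 6 = 2, and the invariant factors of ∂_2 are all 1, so H_1 ≅ Z^2.
  H_2: rank ker ∂_2 − rank ∂_3 = (7 − 6) − 1 = 0, and the invariant factors of ∂_3 are all 1, so H_2 ≅ 0.
  H_3: rank ker ∂_3 − rank ∂_4 = (1 − 1) − 0 = 0, and there is no ∂_4, so H_3 ≅ 0.

As a check, the Euler characteristic is 10 − 17 + 7 − 1 = -1, which agrees with 1 − 2 + 0 − 0 = -1.

H_0 = Z,  H_1 = Z^2,  H_2 = 0,  H_3 = 0.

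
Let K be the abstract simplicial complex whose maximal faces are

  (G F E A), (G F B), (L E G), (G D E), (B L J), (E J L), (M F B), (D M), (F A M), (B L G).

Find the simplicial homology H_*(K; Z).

Order the vertices as A < B < D < E < F < G < J < L < M. Listing each simplex with vertices in this order, K has dimension 3 with simplices:

  0-simplices (9): A, B, D, E, F, G, J, L, M
  1-simplices (20): AE, AF, AG, AM, BF, BG, BJ, BL, BM, DE, DG, DM, EF, EG, EJ, EL, FG, FM, GL, JL
  2-simplices (12): AEF, AEG, AFG, AFM, BFG, BFM, BGL, BJL, DEG, EFG, EGL, EJL
  3-simplices (1): AEFG

giving chain groups C_0 ≅ Z^9, C_1 ≅ Z^20, C_2 ≅ Z^12, C_3 ≅ Z^1.

∂_1: C_1 → C_0 maps an edge to its endpoints' difference, ∂[p,q] = q − p.
As a 9×20 matrix over Z this has rank 8, with invariant factors (1,1,1,1,1,1,1,1).

∂_2: C_2 → C_1 acts by ∂[p,q,r] = [q,r] − [p,r] + [p,q]. For instance
  ∂BFM = FM − BM + BF,
  ∂BGL = GL − BL + BG.
As a 20×12 matrix over Z this has rank 11, with invariant factors (1,1,1,1,1,1,1,1,1,1,1).

∂_3: C_3 → C_2 sends each 3-simplex σ to the alternating sum Σ_i (−1)^i (σ with its i-th vertex removed). For instance
  ∂AEFG = EFG − AFG + AEG − AEF.
The 12×1 boundary matrix has rank 1 and Smith normal form diag(1).

From H_k ≅ ker(∂_k) / im(∂_{k+1}) we obtain:

  H_0: rank C_0 − rank ∂_1 = 9 − 8 = 1, and the invariant factors of ∂_1 are all 1, so H_0 ≅ Z.
  H_1: rank ker ∂_1 − rank ∂_2 = (20 − 8) − 11 = 1, and the invariant factors of ∂_2 are all 1, so H_1 ≅ Z.
  H_2: rank ker ∂_2 − rank ∂_3 = (12 − 11) − 1 = 0, and the invariant factors of ∂_3 are all 1, so H_2 ≅ 0.
  H_3: rank ker ∂_3 − rank ∂_4 = (1 − 1) − 0 = 0, and there is no ∂_4, so H_3 ≅ 0.

H_0 = Z,  H_1 = Z,  H_2 = 0,  H_3 = 0.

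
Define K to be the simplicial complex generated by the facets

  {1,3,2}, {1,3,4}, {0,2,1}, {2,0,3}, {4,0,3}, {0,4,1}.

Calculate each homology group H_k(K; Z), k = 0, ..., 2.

Order the vertices as 0 < 1 < 2 < 3 < 4. Listing each simplex with vertices in this order, K has dimension 2 with simplices:

  0-simplices (5): [0], [1], [2], [3], [4]
  1-simplices (9): [0,1], [0,2], [0,3], [0,4], [1,2], [1,3], [1,4], [2,3], [3,4]
  2-simplices (6): [0,1,2], [0,1,4], [0,2,3], [0,3,4], [1,2,3], [1,3,4]

so the chain groups are C_0 ≅ Z^5, C_1 ≅ Z^9, C_2 ≅ Z^6.

Boundary ∂_1: C_1 → C_0 is given by ∂[p,q] = [q] − [p].
The 5×9 boundary matrix has rank 4 and Smith normal form diag(1,1,1,1).

Boundary ∂_2: C_2 → C_1 acts by ∂[p,q,r] = [q,r] − [p,r] + [p,q]. For instance
  ∂[1,2,3] = [2,3] − [1,3] + [1,2],
  ∂[0,1,2] = [1,2] − [0,2] + [0,1].
The resulting 9×6 matrix has rank 5, and its Smith normal form has invariant factors (1,1,1,1,1).

From H_k ≅ ker(∂_k) / im(∂_{k+1}) we obtain:

  H_0: rank C_0 − rank ∂_1 = 5 − 4 = 1, and the invariant factors of ∂_1 are all 1, so H_0 ≅ Z.
  H_1: rank ker ∂_1 − rank ∂_2 = (9 − 4) − 5 = 0, and the invariant factors of ∂_2 are all 1, so H_1 ≅ 0.
  H_2: rank ker ∂_2 − rank ∂_3 = (6 − 5) − 0 = 1, and there is no ∂_3, so H_2 ≅ Z.

H_0 = Z,  H_1 = 0,  H_2 = Z.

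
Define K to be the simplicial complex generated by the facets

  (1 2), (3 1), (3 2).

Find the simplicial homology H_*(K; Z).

Order the vertices as 1 < 2 < 3. Listing each simplex with vertices in this order, K has dimension 1 with simplices:

  0-simplices (3): [1], [2], [3]
  1-simplices (3): [1,2], [1,3], [2,3]

so the chain groups are C_0 ≅ Z^3, C_1 ≅ Z^3.

Boundary ∂_1: C_1 → C_0 maps an edge to its endpoints' difference, ∂[p,q] = q − p. For instance
  ∂[1,3] = [3] − [1].
The resulting 3×3 matrix has rank 2, and its Smith normal form has invariant factors (1,1).

Now H_k = ker ∂_k / im ∂_{k+1}, so:

  H_0: rank C_0 − rank ∂_1 = 3 − 2 = 1, and the invariant factors of ∂_1 are all 1, so H_0 = Z.
  H_1: rank ker ∂_1 − rank ∂_2 = (3 − 2) − 0 = 1, and there is no ∂_2, so H_1 = Z.

H_0 = Z,  H_1 = Z.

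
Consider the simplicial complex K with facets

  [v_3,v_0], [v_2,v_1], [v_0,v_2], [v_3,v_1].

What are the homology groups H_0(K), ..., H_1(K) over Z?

H_0 = Z,  H_1 = Z.

K has 4 vertices, 4 edges.
rank ∂_0 = 0, rank ∂_1 = 3 ⇒ b_0 = 4 − 0 − 3 = 1; all invariant factors of ∂_1 are 1 so no torsion. So H_0 ≅ Z.
rank ∂_1 = 3, rank ∂_2 = 0 ⇒ b_1 = 4 − 3 − 0 = 1. So H_1 ≅ Z.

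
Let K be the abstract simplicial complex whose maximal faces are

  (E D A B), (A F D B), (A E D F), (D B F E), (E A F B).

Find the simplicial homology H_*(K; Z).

Take the total order A < B < D < E < F on the vertex set. Then K (dimension 3) consists of the simplices:

  0-simplices (5): A, B, D, E, F
  1-simplices (10): AB, AD, AE, AF, BD, BE, BF, DE, DF, EF
  2-simplices (10): ABD, ABE, ABF, ADE, ADF, AEF, BDE, BDF, BEF, DEF
  3-simplices (5): ABDE, ABDF, ABEF, ADEF, BDEF

giving chain groups C_0 ≅ Z^5, C_1 ≅ Z^10, C_2 ≅ Z^10, C_3 ≅ Z^5.

Boundary ∂_1: C_1 → C_0 maps an edge to its endpoints' difference, ∂[p,q] = q − p.
The resulting 5×10 matrix has rank 4, and its Smith normal form has invariant factors (1,1,1,1).

The boundary map ∂_2: C_2 → C_1 acts by ∂[p,q,r] = [q,r] − [p,r] + [p,q]. For instance
  ∂DEF = EF − DF + DE,
  ∂ABE = BE − AE + AB.
This gives a 10×10 integer matrix of rank 6; reducing to Smith normal form yields diagonal entries (1,1,1,1,1,1).

Boundary ∂_3: C_3 → C_2 sends each 3-simplex σ to the alternating sum Σ_i (−1)^i (σ with its i-th vertex removed). For instance
  ∂ABDF = BDF − ADF + ABF − ABD,
  ∂ADEF = DEF − AEF + ADF − ADE.
This gives a 10×5 integer matrix of rank 4; reducing to Smith normal form yields diagonal entries (1,1,1,1).

Now H_k = ker ∂_k / im ∂_{k+1}, so:

  H_0: rank C_0 − rank ∂_1 = 5 − 4 = 1, and the invariant factors of ∂_1 are all 1, so H_0 ≅ Z.
  H_1: rank ker ∂_1 − rank ∂_2 = (10 − 4) − 6 = 0, and the invariant factors of ∂_2 are all 1, so H_1 ≅ 0.
  H_2: rank ker ∂_2 − rank ∂_3 = (10 − 6) − 4 = 0, and the invariant factors of ∂_3 are all 1, so H_2 ≅ 0.
  H_3: rank ker ∂_3 − rank ∂_4 = (5 − 4) − 0 = 1, and there is no ∂_4, so H_3 ≅ Z.

As a check, the Euler characteristic is 5 − 10 + 10 − 5 = 0, which agrees with 1 − 0 + 0 − 1 = 0.
(K is a triangulation of the 3-sphere S^3.)

H_0 ≅ Z,  H_1 = 0,  H_2 = 0,  H_3 ≅ Z.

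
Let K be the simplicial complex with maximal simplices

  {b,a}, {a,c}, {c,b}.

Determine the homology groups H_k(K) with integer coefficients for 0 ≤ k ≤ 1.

H_0 = Z,  H_1 = Z.

We work with the vertex ordering a < b < c. The simplices of K, each written with vertices in increasing order, are:

  0-simplices (3): a, b, c
  1-simplices (3): ab, ac, bc

Hence C_0 ≅ Z^3, C_1 ≅ Z^3.

Boundary ∂_1: C_1 → C_0 sends each edge [p,q] (with p < q) to q − p. For instance
  ∂bc = c − b.
The resulting 3×3 matrix has rank 2, and its Smith normal form has invariant factors (1,1).

Reading off H_k = ker ∂_k / im ∂_{k+1}:

  H_0: rank C_0 − rank ∂_1 = 3 − 2 = 1, and the invariant factors of ∂_1 are all 1, so H_0 = Z.
  H_1: rank ker ∂_1 − rank ∂_2 = (3 − 2) − 0 = 1, and there is no ∂_2, so H_1 = Z.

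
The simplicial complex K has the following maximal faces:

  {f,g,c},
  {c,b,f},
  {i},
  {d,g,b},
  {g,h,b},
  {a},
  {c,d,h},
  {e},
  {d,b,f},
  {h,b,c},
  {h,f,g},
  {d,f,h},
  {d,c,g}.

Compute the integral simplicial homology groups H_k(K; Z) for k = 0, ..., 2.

H_0 ≅ Z^4,  H_1 ≅ Z/2,  H_2 = 0.

Fix the vertex order a < b < c < d < e < f < g < h < i and write every simplex with vertices in increasing order. Then dim K = 2 and the simplices of K are:

  0-simplices (9): a, b, c, d, e, f, g, h, i
  1-simplices (15): bc, bd, bf, bg, bh, cd, cf, cg, ch, df, dg, dh, fg, fh, gh
  2-simplices (10): bcf, bch, bdf, bdg, bgh, cdg, cdh, cfg, dfh, fgh

giving chain groups C_0 ≅ Z^9, C_1 ≅ Z^15, C_2 ≅ Z^10.

Boundary ∂_1: C_1 → C_0 sends each edge [p,q] (with p < q) to q − p. For instance
  ∂ch = h − c.
The 9×15 boundary matrix has rank 5 and Smith normal form diag(1,1,1,1,1).

Boundary ∂_2: C_2 → C_1 maps a triangle to the signed sum of its edges. For instance
  ∂bgh = gh − bh + bg,
  ∂cdh = dh − ch + cd.
This gives a 15×10 integer matrix of rank 10; reducing to Smith normal form yields diagonal entries (1,1,1,1,1,1,1,1,1,2).

From H_k ≅ ker(∂_k) / im(∂_{k+1}) we obtain:

  H_0: rank C_0 − rank ∂_1 = 9 − 5 = 4, and the invariant factors of ∂_1 are all 1, so H_0 ≅ Z^4.
  H_1: rank ker ∂_1 − rank ∂_2 = (15 − 5) − 10 = 0, and ∂_2 has invariant factor 2 > 1, so H_1 ≅ Z/2.
  H_2: rank ker ∂_2 − rank ∂_3 = (10 − 10) − 0 = 0, and there is no ∂_3, so H_2 ≅ 0.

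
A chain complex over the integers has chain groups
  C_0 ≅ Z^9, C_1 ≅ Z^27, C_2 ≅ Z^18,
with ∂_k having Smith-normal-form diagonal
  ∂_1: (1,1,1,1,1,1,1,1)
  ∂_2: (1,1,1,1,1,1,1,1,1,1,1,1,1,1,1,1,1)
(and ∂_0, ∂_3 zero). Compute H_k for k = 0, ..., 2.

H_0 ≅ Z,  H_1 ≅ Z^2,  H_2 ≅ Z.

H_0: b_0 = 9 − 0 − 8 = 1; torsion from ∂_1 factors > 1: none. So H_0 ≅ Z.
H_1: b_1 = 27 − 8 − 17 = 2; torsion from ∂_2 factors > 1: none. So H_1 ≅ Z^2.
H_2: b_2 = 18 − 17 − 0 = 1; torsion from ∂_3 factors > 1: none. So H_2 ≅ Z.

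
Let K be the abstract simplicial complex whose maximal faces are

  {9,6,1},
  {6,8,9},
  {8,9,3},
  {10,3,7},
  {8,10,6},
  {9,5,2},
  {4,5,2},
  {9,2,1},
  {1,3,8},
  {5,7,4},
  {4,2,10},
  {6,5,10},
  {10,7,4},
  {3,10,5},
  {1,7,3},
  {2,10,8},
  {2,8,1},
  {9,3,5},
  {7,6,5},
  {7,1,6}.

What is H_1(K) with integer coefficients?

H_1 = Z ⊕ Z/2.

Order the vertices as 1 < 2 < 3 < 4 < 5 < 6 < 7 < 8 < 9 < 10. Listing each simplex with vertices in this order, K has dimension 2 with simplices:

  0-simplices (10): [1], [2], [3], [4], [5], [6], [7], [8], [9], [10]
  1-simplices (30): (30 of them)
  2-simplices (20): (20 of them)

so the chain groups are C_0 ≅ Z^10, C_1 ≅ Z^30, C_2 ≅ Z^20.

∂_1: C_1 → C_0 sends each edge [p,q] (with p < q) to q − p.
This gives a 10×30 integer matrix of rank 9; reducing to Smith normal form yields diagonal entries (1,1,1,1,1,1,1,1,1).

Boundary ∂_2: C_2 → C_1 sends each 2-simplex [p,q,r] to [q,r] − [p,r] + [p,q]. For instance
  ∂[5,6,7] = [6,7] − [5,7] + [5,6],
  ∂[2,4,5] = [4,5] − [2,5] + [2,4].
The 30×20 boundary matrix has rank 20 and Smith normal form diag(1,1,1,1,1,1,1,1,1,1,1,1,1,1,1,1,1,1,1,2).

Computing H_k = (kernel of ∂_k) / (image of ∂_{k+1}):

  H_1: rank ker ∂_1 − rank ∂_2 = (30 − 9) − 20 = 1, and ∂_2 has invariant factor 2 > 1, so H_1 = Z ⊕ Z/2.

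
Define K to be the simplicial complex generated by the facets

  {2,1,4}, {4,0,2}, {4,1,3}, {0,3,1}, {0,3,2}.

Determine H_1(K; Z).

We work with the vertex ordering 0 < 1 < 2 < 3 < 4. The simplices of K, each written with vertices in increasing order, are:

  0-simplices (5): [0], [1], [2], [3], [4]
  1-simplices (10): [0,1], [0,2], [0,3], [0,4], [1,2], [1,3], [1,4], [2,3], [2,4], [3,4]
  2-simplices (5): [0,1,3], [0,2,3], [0,2,4], [1,2,4], [1,3,4]

Hence C_0 ≅ Z^5, C_1 ≅ Z^10, C_2 ≅ Z^5.

∂_1: C_1 → C_0 maps an edge to its endpoints' difference, ∂[p,q] = q − p.
The 5×10 boundary matrix has rank 4 and Smith normal form diag(1,1,1,1).

The boundary map ∂_2: C_2 → C_1 acts by ∂[p,q,r] = [q,r] − [p,r] + [p,q]. For instance
  ∂[0,1,3] = [1,3] − [0,3] + [0,1],
  ∂[0,2,4] = [2,4] − [0,4] + [0,2].
As a 10×5 matrix over Z this has rank 5, with invariant factors (1,1,1,1,1).

Now H_k = ker ∂_k / im ∂_{k+1}, so:

  H_1: rank ker ∂_1 − rank ∂_2 = (10 − 4) − 5 = 1, and the invariant factors of ∂_2 are all 1, so H_1 ≅ Z.

H_1 ≅ Z.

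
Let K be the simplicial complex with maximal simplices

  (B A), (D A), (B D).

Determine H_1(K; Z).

H_1 = Z.

K has 3 vertices, 3 edges.
rank ∂_1 = 2, rank ∂_2 = 0 ⇒ b_1 = 3 − 2 − 0 = 1. So H_1 ≅ Z.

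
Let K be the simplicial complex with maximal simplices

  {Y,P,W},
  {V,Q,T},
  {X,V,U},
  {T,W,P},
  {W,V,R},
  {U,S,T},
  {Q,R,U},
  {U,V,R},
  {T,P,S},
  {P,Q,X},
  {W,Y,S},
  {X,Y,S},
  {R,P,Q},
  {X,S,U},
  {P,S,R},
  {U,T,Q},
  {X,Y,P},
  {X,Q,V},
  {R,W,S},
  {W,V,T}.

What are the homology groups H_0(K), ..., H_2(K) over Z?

H_0 = Z,  H_1 = Z × Z/2,  H_2 = 0.

K has 10 vertices, 30 edges, 20 triangles.
rank ∂_0 = 0, rank ∂_1 = 9 ⇒ b_0 = 10 − 0 − 9 = 1; all invariant factors of ∂_1 are 1 so no torsion. So H_0 ≅ Z.
rank ∂_1 = 9, rank ∂_2 = 20 ⇒ b_1 = 30 − 9 − 20 = 1; ∂_2 has invariant factor(s) [2] giving torsion. So H_1 ≅ Z × Z/2.
rank ∂_2 = 20, rank ∂_3 = 0 ⇒ b_2 = 20 − 20 − 0 = 0. So H_2 ≅ 0.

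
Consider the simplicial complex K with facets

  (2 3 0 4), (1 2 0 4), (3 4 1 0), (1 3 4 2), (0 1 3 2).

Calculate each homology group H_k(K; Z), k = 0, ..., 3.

H_0 ≅ Z,  H_1 = 0,  H_2 = 0,  H_3 ≅ Z.

Fix the vertex order 0 < 1 < 2 < 3 < 4 and write every simplex with vertices in increasing order. Then dim K = 3 and the simplices of K are:

  0-simplices (5): [0], [1], [2], [3], [4]
  1-simplices (10): [0,1], [0,2], [0,3], [0,4], [1,2], [1,3], [1,4], [2,3], [2,4], [3,4]
  2-simplices (10): [0,1,2], [0,1,3], [0,1,4], [0,2,3], [0,2,4], [0,3,4], [1,2,3], [1,2,4], [1,3,4], [2,3,4]
  3-simplices (5): [0,1,2,3], [0,1,2,4], [0,1,3,4], [0,2,3,4], [1,2,3,4]

so the chain groups are C_0 ≅ Z^5, C_1 ≅ Z^10, C_2 ≅ Z^10, C_3 ≅ Z^5.

∂_1: C_1 → C_0 maps an edge to its endpoints' difference, ∂[p,q] = q − p.
The 5×10 boundary matrix has rank 4 and Smith normal form diag(1,1,1,1).

Boundary ∂_2: C_2 → C_1 maps a triangle to the signed sum of its edges. For instance
  ∂[0,3,4] = [3,4] − [0,4] + [0,3],
  ∂[1,2,4] = [2,4] − [1,4] + [1,2].
As a 10×10 matrix over Z this has rank 6, with invariant factors (1,1,1,1,1,1).

The boundary map ∂_3: C_3 → C_2 sends each 3-simplex σ to the alternating sum Σ_i (−1)^i (σ with its i-th vertex removed). For instance
  ∂[0,2,3,4] = [2,3,4] − [0,3,4] + [0,2,4] − [0,2,3],
  ∂[0,1,2,3] = [1,2,3] − [0,2,3] + [0,1,3] − [0,1,2].
The 10×5 boundary matrix has rank 4 and Smith normal form diag(1,1,1,1).

From H_k ≅ ker(∂_k) / im(∂_{k+1}) we obtain:

  H_0: rank C_0 − rank ∂_1 = 5 − 4 = 1, and the invariant factors of ∂_1 are all 1, so H_0 = Z.
  H_1: rank ker ∂_1 − rank ∂_2 = (10 − 4) − 6 = 0, and the invariant factors of ∂_2 are all 1, so H_1 = 0.
  H_2: rank ker ∂_2 − rank ∂_3 = (10 − 6) − 4 = 0, and the invariant factors of ∂_3 are all 1, so H_2 = 0.
  H_3: rank ker ∂_3 − rank ∂_4 = (5 − 4) − 0 = 1, and there is no ∂_4, so H_3 = Z.

(K is a triangulation of the 3-sphere S^3.)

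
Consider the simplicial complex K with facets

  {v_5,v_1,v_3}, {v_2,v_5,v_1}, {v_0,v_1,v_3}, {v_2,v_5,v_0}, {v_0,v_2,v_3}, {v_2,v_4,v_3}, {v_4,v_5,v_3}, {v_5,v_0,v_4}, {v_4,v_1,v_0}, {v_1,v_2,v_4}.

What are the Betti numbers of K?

b_0 = 1, b_1 = 0, b_2 = 0.

K has 6 vertices, 15 edges, 10 triangles.
rank ∂_0 = 0, rank ∂_1 = 5 ⇒ b_0 = 6 − 0 − 5 = 1; all invariant factors of ∂_1 are 1 so no torsion. So H_0 = Z.
rank ∂_1 = 5, rank ∂_2 = 10 ⇒ b_1 = 15 − 5 − 10 = 0; ∂_2 has invariant factor(s) [2] giving torsion. So H_1 = Z/2.
rank ∂_2 = 10, rank ∂_3 = 0 ⇒ b_2 = 10 − 10 − 0 = 0. So H_2 = 0.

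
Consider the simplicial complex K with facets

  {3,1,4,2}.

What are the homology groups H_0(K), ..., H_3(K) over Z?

H_0 = Z,  H_1 = 0,  H_2 = 0,  H_3 = 0.

Take the total order 1 < 2 < 3 < 4 on the vertex set. Then K (dimension 3) consists of the simplices:

  0-simplices (4): [1], [2], [3], [4]
  1-simplices (6): [1,2], [1,3], [1,4], [2,3], [2,4], [3,4]
  2-simplices (4): [1,2,3], [1,2,4], [1,3,4], [2,3,4]
  3-simplices (1): [1,2,3,4]

Hence C_0 ≅ Z^4, C_1 ≅ Z^6, C_2 ≅ Z^4, C_3 ≅ Z^1.

The boundary map ∂_1: C_1 → C_0 maps an edge to its endpoints' difference, ∂[p,q] = q − p. For instance
  ∂[3,4] = [4] − [3].
As a 4×6 matrix over Z this has rank 3, with invariant factors (1,1,1).

Boundary ∂_2: C_2 → C_1 acts by ∂[p,q,r] = [q,r] − [p,r] + [p,q]. For instance
  ∂[1,3,4] = [3,4] − [1,4] + [1,3],
  ∂[2,3,4] = [3,4] − [2,4] + [2,3].
This gives a 6×4 integer matrix of rank 3; reducing to Smith normal form yields diagonal entries (1,1,1).

∂_3: C_3 → C_2 sends each 3-simplex σ to the alternating sum Σ_i (−1)^i (σ with its i-th vertex removed). For instance
  ∂[1,2,3,4] = [2,3,4] − [1,3,4] + [1,2,4] − [1,2,3].
The 4×1 boundary matrix has rank 1 and Smith normal form diag(1).

From H_k ≅ ker(∂_k) / im(∂_{k+1}) we obtain:

  H_0: rank C_0 − rank ∂_1 = 4 − 3 = 1, and the invariant factors of ∂_1 are all 1, so H_0 ≅ Z.
  H_1: rank ker ∂_1 − rank ∂_2 = (6 − 3) − 3 = 0, and the invariant factors of ∂_2 are all 1, so H_1 ≅ 0.
  H_2: rank ker ∂_2 − rank ∂_3 = (4 − 3) − 1 = 0, and the invariant factors of ∂_3 are all 1, so H_2 ≅ 0.
  H_3: rank ker ∂_3 − rank ∂_4 = (1 − 1) − 0 = 0, and there is no ∂_4, so H_3 ≅ 0.

As a check, the Euler characteristic is 4 − 6 + 4 − 1 = 1, which agrees with 1 − 0 + 0 − 0 = 1.
(K is a triangulation of the 3-simplex.)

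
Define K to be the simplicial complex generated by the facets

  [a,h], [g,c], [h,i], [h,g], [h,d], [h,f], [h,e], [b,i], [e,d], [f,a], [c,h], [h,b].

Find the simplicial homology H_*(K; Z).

Fix the vertex order a < b < c < d < e < f < g < h < i and write every simplex with vertices in increasing order. Then dim K = 1 and the simplices of K are:

  0-simplices (9): a, b, c, d, e, f, g, h, i
  1-simplices (12): af, ah, bh, bi, cg, ch, de, dh, eh, fh, gh, hi

so the chain groups are C_0 ≅ Z^9, C_1 ≅ Z^12.

The boundary map ∂_1: C_1 → C_0 is given by ∂[p,q] = [q] − [p]. For instance
  ∂hi = i − h.
This gives a 9×12 integer matrix of rank 8; reducing to Smith normal form yields diagonal entries (1,1,1,1,1,1,1,1).

Reading off H_k = ker ∂_k / im ∂_{k+1}:

  H_0: rank C_0 − rank ∂_1 = 9 − 8 = 1, and the invariant factors of ∂_1 are all 1, so H_0 ≅ Z.
  H_1: rank ker ∂_1 − rank ∂_2 = (12 − 8) − 0 = 4, and there is no ∂_2, so H_1 ≅ Z^4.

(K is a triangulation of a wedge of 4 circles.)

H_0 = Z,  H_1 = Z^4.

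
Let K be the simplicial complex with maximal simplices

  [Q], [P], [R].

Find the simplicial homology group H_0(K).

We work with the vertex ordering P < Q < R. The simplices of K, each written with vertices in increasing order, are:

  0-simplices (3): P, Q, R

so the chain groups are C_0 ≅ Z^3.

Now H_k = ker ∂_k / im ∂_{k+1}, so:

  H_0: rank C_0 − rank ∂_1 = 3 − 0 = 3, and there is no ∂_1, so H_0 ≅ Z^3.

H_0 = Z^3.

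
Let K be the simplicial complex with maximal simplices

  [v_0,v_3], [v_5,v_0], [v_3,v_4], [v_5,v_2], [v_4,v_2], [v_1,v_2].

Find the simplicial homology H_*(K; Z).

H_0 ≅ Z,  H_1 ≅ Z.

We work with the vertex ordering v_0 < v_1 < v_2 < v_3 < v_4 < v_5. The simplices of K, each written with vertices in increasing order, are:

  0-simplices (6): [v_0], [v_1], [v_2], [v_3], [v_4], [v_5]
  1-simplices (6): [v_0,v_3], [v_0,v_5], [v_1,v_2], [v_2,v_4], [v_2,v_5], [v_3,v_4]

giving chain groups C_0 ≅ Z^6, C_1 ≅ Z^6.

∂_1: C_1 → C_0 sends each edge [p,q] (with p < q) to q − p.
As a 6×6 matrix over Z this has rank 5, with invariant factors (1,1,1,1,1).

Computing H_k = (kernel of ∂_k) / (image of ∂_{k+1}):

  H_0: rank C_0 − rank ∂_1 = 6 − 5 = 1, and the invariant factors of ∂_1 are all 1, so H_0 ≅ Z.
  H_1: rank ker ∂_1 − rank ∂_2 = (6 − 5) − 0 = 1, and there is no ∂_2, so H_1 ≅ Z.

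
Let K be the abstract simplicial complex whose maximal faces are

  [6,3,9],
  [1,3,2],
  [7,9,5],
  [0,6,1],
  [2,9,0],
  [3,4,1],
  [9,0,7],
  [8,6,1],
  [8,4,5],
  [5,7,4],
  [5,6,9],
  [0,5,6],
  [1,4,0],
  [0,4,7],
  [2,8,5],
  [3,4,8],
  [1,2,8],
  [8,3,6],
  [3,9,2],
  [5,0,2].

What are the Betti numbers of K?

b_0 = 1, b_1 = 1, b_2 = 0.

We work with the vertex ordering 0 < 1 < 2 < 3 < 4 < 5 < 6 < 7 < 8 < 9. The simplices of K, each written with vertices in increasing order, are:

  0-simplices (10): [0], [1], [2], [3], [4], [5], [6], [7], [8], [9]
  1-simplices (30): (30 of them)
  2-simplices (20): (20 of them)

so the chain groups are C_0 ≅ Z^10, C_1 ≅ Z^30, C_2 ≅ Z^20.

The boundary map ∂_1: C_1 → C_0 is given by ∂[p,q] = [q] − [p]. For instance
  ∂[1,2] = [2] − [1].
As a 10×30 matrix over Z this has rank 9, with invariant factors (1,1,1,1,1,1,1,1,1).

∂_2: C_2 → C_1 sends each 2-simplex [p,q,r] to [q,r] − [p,r] + [p,q]. For instance
  ∂[1,3,4] = [3,4] − [1,4] + [1,3],
  ∂[4,5,8] = [5,8] − [4,8] + [4,5].
The resulting 30×20 matrix has rank 20, and its Smith normal form has invariant factors (1,1,1,1,1,1,1,1,1,1,1,1,1,1,1,1,1,1,1,2).

Computing H_k = (kernel of ∂_k) / (image of ∂_{k+1}):

  H_0: rank C_0 − rank ∂_1 = 10 − 9 = 1, and the invariant factors of ∂_1 are all 1, so H_0 ≅ Z.
  H_1: rank ker ∂_1 − rank ∂_2 = (30 − 9) − 20 = 1, and ∂_2 has invariant factor 2 > 1, so H_1 ≅ Z ⊕ Z_2.
  H_2: rank ker ∂_2 − rank ∂_3 = (20 − 20) − 0 = 0, and there is no ∂_3, so H_2 ≅ 0.

(K is a triangulation of the Klein bottle.)

Hence the Betti numbers are b_0 = 1, b_1 = 1, b_2 = 0.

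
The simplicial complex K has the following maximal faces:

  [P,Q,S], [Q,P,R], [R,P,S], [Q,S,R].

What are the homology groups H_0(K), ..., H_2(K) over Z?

H_0 = Z,  H_1 = 0,  H_2 = Z.

Order the vertices as P < Q < R < S. Listing each simplex with vertices in this order, K has dimension 2 with simplices:

  0-simplices (4): P, Q, R, S
  1-simplices (6): PQ, PR, PS, QR, QS, RS
  2-simplices (4): PQR, PQS, PRS, QRS

Hence C_0 ≅ Z^4, C_1 ≅ Z^6, C_2 ≅ Z^4.

Boundary ∂_1: C_1 → C_0 is given by ∂[p,q] = [q] − [p]. For instance
  ∂PQ = Q − P.
The 4×6 boundary matrix has rank 3 and Smith normal form diag(1,1,1).

∂_2: C_2 → C_1 maps a triangle to the signed sum of its edges. For instance
  ∂PQR = QR − PR + PQ,
  ∂PRS = RS − PS + PR.
As a 6×4 matrix over Z this has rank 3, with invariant factors (1,1,1).

Now H_k = ker ∂_k / im ∂_{k+1}, so:

  H_0: rank C_0 − rank ∂_1 = 4 − 3 = 1, and the invariant factors of ∂_1 are all 1, so H_0 ≅ Z.
  H_1: rank ker ∂_1 − rank ∂_2 = (6 − 3) − 3 = 0, and the invariant factors of ∂_2 are all 1, so H_1 ≅ 0.
  H_2: rank ker ∂_2 − rank ∂_3 = (4 − 3) − 0 = 1, and there is no ∂_3, so H_2 ≅ Z.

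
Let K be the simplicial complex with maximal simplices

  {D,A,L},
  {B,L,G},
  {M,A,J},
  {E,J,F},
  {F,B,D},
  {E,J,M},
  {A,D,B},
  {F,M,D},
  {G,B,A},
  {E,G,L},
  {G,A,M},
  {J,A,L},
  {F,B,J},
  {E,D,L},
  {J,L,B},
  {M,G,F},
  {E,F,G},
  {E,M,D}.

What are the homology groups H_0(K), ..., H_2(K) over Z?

K has 9 vertices, 27 edges, 18 triangles.
rank ∂_0 = 0, rank ∂_1 = 8 ⇒ b_0 = 9 − 0 − 8 = 1; all invariant factors of ∂_1 are 1 so no torsion. So H_0 = Z.
rank ∂_1 = 8, rank ∂_2 = 18 ⇒ b_1 = 27 − 8 − 18 = 1; ∂_2 has invariant factor(s) [2] giving torsion. So H_1 = Z ⊕ Z/2Z.
rank ∂_2 = 18, rank ∂_3 = 0 ⇒ b_2 = 18 − 18 − 0 = 0. So H_2 = 0.

H_0 = Z,  H_1 = Z ⊕ Z/2Z,  H_2 = 0.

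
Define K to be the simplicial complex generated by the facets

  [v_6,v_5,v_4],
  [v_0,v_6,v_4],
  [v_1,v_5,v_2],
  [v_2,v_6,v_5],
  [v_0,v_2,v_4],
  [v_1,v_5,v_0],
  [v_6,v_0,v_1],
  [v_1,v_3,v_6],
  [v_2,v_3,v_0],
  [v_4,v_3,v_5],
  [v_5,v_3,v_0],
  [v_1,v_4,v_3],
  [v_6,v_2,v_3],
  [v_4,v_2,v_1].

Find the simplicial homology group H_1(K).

H_1 ≅ Z^2.

K has 7 vertices, 21 edges, 14 triangles.
rank ∂_1 = 6, rank ∂_2 = 13 ⇒ b_1 = 21 − 6 − 13 = 2; all invariant factors of ∂_2 are 1 so no torsion. So H_1 ≅ Z^2.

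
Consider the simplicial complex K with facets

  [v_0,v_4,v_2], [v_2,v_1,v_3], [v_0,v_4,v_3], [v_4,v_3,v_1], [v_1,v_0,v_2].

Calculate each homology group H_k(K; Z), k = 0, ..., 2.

Order the vertices as v_0 < v_1 < v_2 < v_3 < v_4. Listing each simplex with vertices in this order, K has dimension 2 with simplices:

  0-simplices (5): [v_0], [v_1], [v_2], [v_3], [v_4]
  1-simplices (10): [v_0,v_1], [v_0,v_2], [v_0,v_3], [v_0,v_4], [v_1,v_2], [v_1,v_3], [v_1,v_4], [v_2,v_3], [v_2,v_4], [v_3,v_4]
  2-simplices (5): [v_0,v_1,v_2], [v_0,v_2,v_4], [v_0,v_3,v_4], [v_1,v_2,v_3], [v_1,v_3,v_4]

giving chain groups C_0 ≅ Z^5, C_1 ≅ Z^10, C_2 ≅ Z^5.

∂_1: C_1 → C_0 maps an edge to its endpoints' difference, ∂[p,q] = q − p. For instance
  ∂[v_3,v_4] = [v_4] − [v_3].
This gives a 5×10 integer matrix of rank 4; reducing to Smith normal form yields diagonal entries (1,1,1,1).

The boundary map ∂_2: C_2 → C_1 acts by ∂[p,q,r] = [q,r] − [p,r] + [p,q]. For instance
  ∂[v_0,v_3,v_4] = [v_3,v_4] − [v_0,v_4] + [v_0,v_3],
  ∂[v_0,v_2,v_4] = [v_2,v_4] − [v_0,v_4] + [v_0,v_2].
The 10×5 boundary matrix has rank 5 and Smith normal form diag(1,1,1,1,1).

Reading off H_k = ker ∂_k / im ∂_{k+1}:

  H_0: rank C_0 − rank ∂_1 = 5 − 4 = 1, and the invariant factors of ∂_1 are all 1, so H_0 ≅ Z.
  H_1: rank ker ∂_1 − rank ∂_2 = (10 − 4) − 5 = 1, and the invariant factors of ∂_2 are all 1, so H_1 ≅ Z.
  H_2: rank ker ∂_2 − rank ∂_3 = (5 − 5) − 0 = 0, and there is no ∂_3, so H_2 ≅ 0.

H_0 ≅ Z,  H_1 ≅ Z,  H_2 = 0.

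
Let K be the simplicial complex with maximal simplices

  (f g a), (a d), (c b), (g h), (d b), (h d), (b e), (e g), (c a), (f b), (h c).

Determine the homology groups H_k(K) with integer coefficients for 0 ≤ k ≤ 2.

H_0 = Z,  H_1 = Z^5,  H_2 = 0.

We work with the vertex ordering a < b < c < d < e < f < g < h. The simplices of K, each written with vertices in increasing order, are:

  0-simplices (8): a, b, c, d, e, f, g, h
  1-simplices (13): ac, ad, af, ag, bc, bd, be, bf, ch, dh, eg, fg, gh
  2-simplices (1): afg

Hence C_0 ≅ Z^8, C_1 ≅ Z^13, C_2 ≅ Z^1.

∂_1: C_1 → C_0 is given by ∂[p,q] = [q] − [p].
As a 8×13 matrix over Z this has rank 7, with invariant factors (1,1,1,1,1,1,1).

∂_2: C_2 → C_1 sends each 2-simplex [p,q,r] to [q,r] − [p,r] + [p,q]. For instance
  ∂afg = fg − ag + af.
The resulting 13×1 matrix has rank 1, and its Smith normal form has invariant factors (1).

Now H_k = ker ∂_k / im ∂_{k+1}, so:

  H_0: rank C_0 − rank ∂_1 = 8 − 7 = 1, and the invariant factors of ∂_1 are all 1, so H_0 ≅ Z.
  H_1: rank ker ∂_1 − rank ∂_2 = (13 − 7) − 1 = 5, and the invariant factors of ∂_2 are all 1, so H_1 ≅ Z^5.
  H_2: rank ker ∂_2 − rank ∂_3 = (1 − 1) − 0 = 0, and there is no ∂_3, so H_2 ≅ 0.

As a check, the Euler characteristic is 8 − 13 + 1 = -4, which agrees with 1 − 5 + 0 = -4.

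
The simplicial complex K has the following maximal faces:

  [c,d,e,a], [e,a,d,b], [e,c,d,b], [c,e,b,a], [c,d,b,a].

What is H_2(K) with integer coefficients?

H_2 ≅ 0.

Fix the vertex order a < b < c < d < e and write every simplex with vertices in increasing order. Then dim K = 3 and the simplices of K are:

  0-simplices (5): a, b, c, d, e
  1-simplices (10): ab, ac, ad, ae, bc, bd, be, cd, ce, de
  2-simplices (10): abc, abd, abe, acd, ace, ade, bcd, bce, bde, cde
  3-simplices (5): abcd, abce, abde, acde, bcde

Hence C_0 ≅ Z^5, C_1 ≅ Z^10, C_2 ≅ Z^10, C_3 ≅ Z^5.

Boundary ∂_1: C_1 → C_0 maps an edge to its endpoints' difference, ∂[p,q] = q − p. For instance
  ∂de = e − d.
As a 5×10 matrix over Z this has rank 4, with invariant factors (1,1,1,1).

Boundary ∂_2: C_2 → C_1 maps a triangle to the signed sum of its edges. For instance
  ∂cde = de − ce + cd,
  ∂abe = be − ae + ab.
The 10×10 boundary matrix has rank 6 and Smith normal form diag(1,1,1,1,1,1).

Boundary ∂_3: C_3 → C_2 sends each 3-simplex σ to the alternating sum Σ_i (−1)^i (σ with its i-th vertex removed). For instance
  ∂acde = cde − ade + ace − acd,
  ∂bcde = cde − bde + bce − bcd.
This gives a 10×5 integer matrix of rank 4; reducing to Smith normal form yields diagonal entries (1,1,1,1).

From H_k ≅ ker(∂_k) / im(∂_{k+1}) we obtain:

  H_2: rank ker ∂_2 − rank ∂_3 = (10 − 6) − 4 = 0, and the invariant factors of ∂_3 are all 1, so H_2 ≅ 0.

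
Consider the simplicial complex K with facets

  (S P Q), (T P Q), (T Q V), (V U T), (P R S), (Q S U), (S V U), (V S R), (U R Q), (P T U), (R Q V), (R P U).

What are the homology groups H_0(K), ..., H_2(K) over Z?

Fix the vertex order P < Q < R < S < T < U < V and write every simplex with vertices in increasing order. Then dim K = 2 and the simplices of K are:

  0-simplices (7): P, Q, R, S, T, U, V
  1-simplices (18): PQ, PR, PS, PT, PU, QR, QS, QT, QU, QV, RS, RU, RV, SU, SV, TU, TV, UV
  2-simplices (12): PQS, PQT, PRS, PRU, PTU, QRU, QRV, QSU, QTV, RSV, SUV, TUV

so the chain groups are C_0 ≅ Z^7, C_1 ≅ Z^18, C_2 ≅ Z^12.

Boundary ∂_1: C_1 → C_0 maps an edge to its endpoints' difference, ∂[p,q] = q − p. For instance
  ∂RU = U − R.
The resulting 7×18 matrix has rank 6, and its Smith normal form has invariant factors (1,1,1,1,1,1).

∂_2: C_2 → C_1 sends each 2-simplex [p,q,r] to [q,r] − [p,r] + [p,q]. For instance
  ∂PTU = TU − PU + PT,
  ∂QTV = TV − QV + QT.
As a 18×12 matrix over Z this has rank 12, with invariant factors (1,1,1,1,1,1,1,1,1,1,1,2).

Reading off H_k = ker ∂_k / im ∂_{k+1}:

  H_0: rank C_0 − rank ∂_1 = 7 − 6 = 1, and the invariant factors of ∂_1 are all 1, so H_0 = Z.
  H_1: rank ker ∂_1 − rank ∂_2 = (18 − 6) − 12 = 0, and ∂_2 has invariant factor 2 > 1, so H_1 = Z/2.
  H_2: rank ker ∂_2 − rank ∂_3 = (12 − 12) − 0 = 0, and there is no ∂_3, so H_2 = 0.

H_0 ≅ Z,  H_1 ≅ Z/2,  H_2 = 0.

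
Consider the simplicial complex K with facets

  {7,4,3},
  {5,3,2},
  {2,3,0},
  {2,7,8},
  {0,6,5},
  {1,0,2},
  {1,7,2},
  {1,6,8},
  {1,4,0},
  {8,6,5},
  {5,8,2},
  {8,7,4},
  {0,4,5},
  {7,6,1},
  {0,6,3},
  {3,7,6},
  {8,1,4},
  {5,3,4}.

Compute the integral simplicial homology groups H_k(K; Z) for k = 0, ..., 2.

Fix the vertex order 0 < 1 < 2 < 3 < 4 < 5 < 6 < 7 < 8 and write every simplex with vertices in increasing order. Then dim K = 2 and the simplices of K are:

  0-simplices (9): [0], [1], [2], [3], [4], [5], [6], [7], [8]
  1-simplices (27): (27 of them)
  2-simplices (18): [0,1,2], [0,1,4], [0,2,3], [0,3,6], [0,4,5], [0,5,6], [1,2,7], [1,4,8], [1,6,7], [1,6,8], [2,3,5], [2,5,8], [2,7,8], [3,4,5], [3,4,7], [3,6,7], [4,7,8], [5,6,8]

so the chain groups are C_0 ≅ Z^9, C_1 ≅ Z^27, C_2 ≅ Z^18.

Boundary ∂_1: C_1 → C_0 sends each edge [p,q] (with p < q) to q − p.
The 9×27 boundary matrix has rank 8 and Smith normal form diag(1,1,1,1,1,1,1,1).

Boundary ∂_2: C_2 → C_1 maps a triangle to the signed sum of its edges. For instance
  ∂[1,4,8] = [4,8] − [1,8] + [1,4],
  ∂[3,6,7] = [6,7] − [3,7] + [3,6].
The resulting 27×18 matrix has rank 18, and its Smith normal form has invariant factors (1,1,1,1,1,1,1,1,1,1,1,1,1,1,1,1,1,2).

Computing H_k = (kernel of ∂_k) / (image of ∂_{k+1}):

  H_0: rank C_0 − rank ∂_1 = 9 − 8 = 1, and the invariant factors of ∂_1 are all 1, so H_0 = Z.
  H_1: rank ker ∂_1 − rank ∂_2 = (27 − 8) − 18 = 1, and ∂_2 has invariant factor 2 > 1, so H_1 = Z × Z/2.
  H_2: rank ker ∂_2 − rank ∂_3 = (18 − 18) − 0 = 0, and there is no ∂_3, so H_2 = 0.

As a check, the Euler characteristic is 9 − 27 + 18 = 0, which agrees with 1 − 1 + 0 = 0.

H_0 = Z,  H_1 = Z × Z/2,  H_2 = 0.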